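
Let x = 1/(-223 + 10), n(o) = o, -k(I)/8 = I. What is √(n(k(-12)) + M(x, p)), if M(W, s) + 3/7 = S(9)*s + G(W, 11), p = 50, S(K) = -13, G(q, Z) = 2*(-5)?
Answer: 3*I*√3073/7 ≈ 23.758*I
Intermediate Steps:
k(I) = -8*I
G(q, Z) = -10
x = -1/213 (x = 1/(-213) = -1/213 ≈ -0.0046948)
M(W, s) = -73/7 - 13*s (M(W, s) = -3/7 + (-13*s - 10) = -3/7 + (-10 - 13*s) = -73/7 - 13*s)
√(n(k(-12)) + M(x, p)) = √(-8*(-12) + (-73/7 - 13*50)) = √(96 + (-73/7 - 650)) = √(96 - 4623/7) = √(-3951/7) = 3*I*√3073/7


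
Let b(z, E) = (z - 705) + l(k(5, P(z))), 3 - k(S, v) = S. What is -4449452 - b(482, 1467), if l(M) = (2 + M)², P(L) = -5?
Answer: -4449229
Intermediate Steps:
k(S, v) = 3 - S
b(z, E) = -705 + z (b(z, E) = (z - 705) + (2 + (3 - 1*5))² = (-705 + z) + (2 + (3 - 5))² = (-705 + z) + (2 - 2)² = (-705 + z) + 0² = (-705 + z) + 0 = -705 + z)
-4449452 - b(482, 1467) = -4449452 - (-705 + 482) = -4449452 - 1*(-223) = -4449452 + 223 = -4449229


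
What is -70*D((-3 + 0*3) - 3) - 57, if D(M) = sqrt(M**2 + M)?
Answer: -57 - 70*sqrt(30) ≈ -440.41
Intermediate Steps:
D(M) = sqrt(M + M**2)
-70*D((-3 + 0*3) - 3) - 57 = -70*sqrt(30) - 57 = -57 - 70*sqrt(30)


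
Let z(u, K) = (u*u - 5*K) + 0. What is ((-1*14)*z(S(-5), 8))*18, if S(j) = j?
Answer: 3780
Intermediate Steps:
z(u, K) = u² - 5*K (z(u, K) = (u² - 5*K) + 0 = u² - 5*K)
((-1*14)*z(S(-5), 8))*18 = ((-1*14)*((-5)² - 5*8))*18 = -14*(25 - 40)*18 = -14*(-15)*18 = 210*18 = 3780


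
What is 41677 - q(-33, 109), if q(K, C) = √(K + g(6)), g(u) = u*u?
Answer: 41677 - √3 ≈ 41675.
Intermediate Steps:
g(u) = u²
q(K, C) = √(36 + K) (q(K, C) = √(K + 6²) = √(K + 36) = √(36 + K))
41677 - q(-33, 109) = 41677 - √(36 - 33) = 41677 - √3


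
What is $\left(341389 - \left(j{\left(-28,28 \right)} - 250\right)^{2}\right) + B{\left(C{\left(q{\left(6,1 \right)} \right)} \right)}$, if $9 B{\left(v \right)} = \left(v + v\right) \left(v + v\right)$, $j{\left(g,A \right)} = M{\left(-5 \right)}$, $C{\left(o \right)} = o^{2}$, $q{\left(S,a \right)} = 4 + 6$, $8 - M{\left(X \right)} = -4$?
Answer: $\frac{2602705}{9} \approx 2.8919 \cdot 10^{5}$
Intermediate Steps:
$M{\left(X \right)} = 12$ ($M{\left(X \right)} = 8 - -4 = 8 + 4 = 12$)
$q{\left(S,a \right)} = 10$
$j{\left(g,A \right)} = 12$
$B{\left(v \right)} = \frac{4 v^{2}}{9}$ ($B{\left(v \right)} = \frac{\left(v + v\right) \left(v + v\right)}{9} = \frac{2 v 2 v}{9} = \frac{4 v^{2}}{9}$)
$\left(341389 - \left(j{\left(-28,28 \right)} - 250\right)^{2}\right) + B{\left(C{\left(q{\left(6,1 \right)} \right)} \right)} = \left(341389 - \left(12 - 250\right)^{2}\right) + \frac{4 \left(10^{2}\right)^{2}}{9} = \left(341389 - \left(-238\right)^{2}\right) + \frac{4 \cdot 100^{2}}{9} = \left(341389 - 56644\right) + \frac{4}{9} \cdot 10000 = \left(341389 - 56644\right) + \frac{40000}{9} = 284745 + \frac{40000}{9} = \frac{2602705}{9}$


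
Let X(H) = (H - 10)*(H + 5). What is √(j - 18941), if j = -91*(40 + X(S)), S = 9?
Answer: I*√21307 ≈ 145.97*I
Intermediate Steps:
X(H) = (-10 + H)*(5 + H)
j = -2366 (j = -91*(40 + (-50 + 9² - 5*9)) = -91*(40 + (-50 + 81 - 45)) = -91*(40 - 14) = -91*26 = -2366)
√(j - 18941) = √(-2366 - 18941) = √(-21307) = I*√21307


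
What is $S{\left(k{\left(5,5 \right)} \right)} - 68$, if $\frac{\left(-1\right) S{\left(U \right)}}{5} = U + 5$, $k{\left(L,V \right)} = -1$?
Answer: $-88$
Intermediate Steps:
$S{\left(U \right)} = -25 - 5 U$ ($S{\left(U \right)} = - 5 \left(U + 5\right) = - 5 \left(5 + U\right) = -25 - 5 U$)
$S{\left(k{\left(5,5 \right)} \right)} - 68 = \left(-25 - -5\right) - 68 = \left(-25 + 5\right) - 68 = -20 - 68 = -88$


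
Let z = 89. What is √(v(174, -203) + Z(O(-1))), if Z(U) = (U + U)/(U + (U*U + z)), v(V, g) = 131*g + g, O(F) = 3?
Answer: 3*I*√30371710/101 ≈ 163.69*I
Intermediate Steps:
v(V, g) = 132*g
Z(U) = 2*U/(89 + U + U²) (Z(U) = (U + U)/(U + (U*U + 89)) = (2*U)/(U + (U² + 89)) = (2*U)/(U + (89 + U²)) = (2*U)/(89 + U + U²) = 2*U/(89 + U + U²))
√(v(174, -203) + Z(O(-1))) = √(132*(-203) + 2*3/(89 + 3 + 3²)) = √(-26796 + 2*3/(89 + 3 + 9)) = √(-26796 + 2*3/101) = √(-26796 + 2*3*(1/101)) = √(-26796 + 6/101) = √(-2706390/101) = 3*I*√30371710/101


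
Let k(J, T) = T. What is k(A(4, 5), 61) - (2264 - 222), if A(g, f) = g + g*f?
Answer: -1981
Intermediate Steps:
A(g, f) = g + f*g
k(A(4, 5), 61) - (2264 - 222) = 61 - (2264 - 222) = 61 - 1*2042 = 61 - 2042 = -1981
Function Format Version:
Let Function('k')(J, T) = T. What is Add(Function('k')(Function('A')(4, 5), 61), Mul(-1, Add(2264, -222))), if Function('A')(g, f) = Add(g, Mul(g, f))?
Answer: -1981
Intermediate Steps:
Function('A')(g, f) = Add(g, Mul(f, g))
Add(Function('k')(Function('A')(4, 5), 61), Mul(-1, Add(2264, -222))) = Add(61, Mul(-1, Add(2264, -222))) = Add(61, Mul(-1, 2042)) = Add(61, -2042) = -1981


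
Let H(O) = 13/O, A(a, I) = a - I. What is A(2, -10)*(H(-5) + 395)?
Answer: 23544/5 ≈ 4708.8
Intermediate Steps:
A(2, -10)*(H(-5) + 395) = (2 - 1*(-10))*(13/(-5) + 395) = (2 + 10)*(13*(-⅕) + 395) = 12*(-13/5 + 395) = 12*(1962/5) = 23544/5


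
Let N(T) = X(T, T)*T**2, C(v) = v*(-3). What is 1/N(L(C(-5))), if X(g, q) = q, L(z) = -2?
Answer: -1/8 ≈ -0.12500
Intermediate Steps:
C(v) = -3*v
N(T) = T**3 (N(T) = T*T**2 = T**3)
1/N(L(C(-5))) = 1/((-2)**3) = 1/(-8) = -1/8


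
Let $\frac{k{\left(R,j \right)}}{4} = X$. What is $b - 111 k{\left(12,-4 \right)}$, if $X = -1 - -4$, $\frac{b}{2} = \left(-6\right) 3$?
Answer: $-1368$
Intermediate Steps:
$b = -36$ ($b = 2 \left(\left(-6\right) 3\right) = 2 \left(-18\right) = -36$)
$X = 3$ ($X = -1 + 4 = 3$)
$k{\left(R,j \right)} = 12$ ($k{\left(R,j \right)} = 4 \cdot 3 = 12$)
$b - 111 k{\left(12,-4 \right)} = -36 - 1332 = -1368$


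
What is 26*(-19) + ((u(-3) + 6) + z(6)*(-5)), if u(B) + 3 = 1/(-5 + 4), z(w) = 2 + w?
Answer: -532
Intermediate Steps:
u(B) = -4 (u(B) = -3 + 1/(-5 + 4) = -3 + 1/(-1) = -3 - 1 = -4)
26*(-19) + ((u(-3) + 6) + z(6)*(-5)) = 26*(-19) + ((-4 + 6) + (2 + 6)*(-5)) = -494 + (2 + 8*(-5)) = -494 + (2 - 40) = -494 - 38 = -532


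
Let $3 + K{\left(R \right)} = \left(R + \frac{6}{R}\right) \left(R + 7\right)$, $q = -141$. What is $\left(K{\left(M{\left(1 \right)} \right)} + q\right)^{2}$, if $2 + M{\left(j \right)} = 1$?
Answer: $34596$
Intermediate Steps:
$M{\left(j \right)} = -1$ ($M{\left(j \right)} = -2 + 1 = -1$)
$K{\left(R \right)} = -3 + \left(7 + R\right) \left(R + \frac{6}{R}\right)$ ($K{\left(R \right)} = -3 + \left(R + \frac{6}{R}\right) \left(R + 7\right) = -3 + \left(R + \frac{6}{R}\right) \left(7 + R\right) = -3 + \left(7 + R\right) \left(R + \frac{6}{R}\right)$)
$\left(K{\left(M{\left(1 \right)} \right)} + q\right)^{2} = \left(\left(3 + \left(-1\right)^{2} + 7 \left(-1\right) + \frac{42}{-1}\right) - 141\right)^{2} = \left(\left(3 + 1 - 7 + 42 \left(-1\right)\right) - 141\right)^{2} = \left(\left(3 + 1 - 7 - 42\right) - 141\right)^{2} = \left(-45 - 141\right)^{2} = \left(-186\right)^{2} = 34596$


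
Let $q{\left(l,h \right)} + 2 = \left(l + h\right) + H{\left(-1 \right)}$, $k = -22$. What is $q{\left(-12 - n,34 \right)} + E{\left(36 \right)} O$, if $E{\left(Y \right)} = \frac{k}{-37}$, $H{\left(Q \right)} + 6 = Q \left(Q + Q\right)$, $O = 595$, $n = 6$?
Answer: $\frac{13460}{37} \approx 363.78$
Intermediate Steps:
$H{\left(Q \right)} = -6 + 2 Q^{2}$ ($H{\left(Q \right)} = -6 + Q \left(Q + Q\right) = -6 + Q 2 Q = -6 + 2 Q^{2}$)
$E{\left(Y \right)} = \frac{22}{37}$ ($E{\left(Y \right)} = - \frac{22}{-37} = \left(-22\right) \left(- \frac{1}{37}\right) = \frac{22}{37}$)
$q{\left(l,h \right)} = -6 + h + l$ ($q{\left(l,h \right)} = -2 - \left(6 - 2 - h - l\right) = -2 + \left(\left(h + l\right) + \left(-6 + 2 \cdot 1\right)\right) = -2 + \left(\left(h + l\right) + \left(-6 + 2\right)\right) = -2 - \left(4 - h - l\right) = -2 + \left(-4 + h + l\right) = -6 + h + l$)
$q{\left(-12 - n,34 \right)} + E{\left(36 \right)} O = \left(-6 + 34 - 18\right) + \frac{22}{37} \cdot 595 = \left(-6 + 34 - 18\right) + \frac{13090}{37} = 10 + \frac{13090}{37} = \frac{13460}{37}$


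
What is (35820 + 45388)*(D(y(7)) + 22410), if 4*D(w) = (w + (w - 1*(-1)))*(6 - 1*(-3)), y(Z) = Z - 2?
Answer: 1821881178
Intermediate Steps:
y(Z) = -2 + Z
D(w) = 9/4 + 9*w/2 (D(w) = ((w + (w - 1*(-1)))*(6 - 1*(-3)))/4 = ((w + (w + 1))*(6 + 3))/4 = ((w + (1 + w))*9)/4 = ((1 + 2*w)*9)/4 = (9 + 18*w)/4 = 9/4 + 9*w/2)
(35820 + 45388)*(D(y(7)) + 22410) = (35820 + 45388)*((9/4 + 9*(-2 + 7)/2) + 22410) = 81208*((9/4 + (9/2)*5) + 22410) = 81208*((9/4 + 45/2) + 22410) = 81208*(99/4 + 22410) = 81208*(89739/4) = 1821881178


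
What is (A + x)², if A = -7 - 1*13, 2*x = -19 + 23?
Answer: 324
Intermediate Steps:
x = 2 (x = (-19 + 23)/2 = (½)*4 = 2)
A = -20 (A = -7 - 13 = -20)
(A + x)² = (-20 + 2)² = (-18)² = 324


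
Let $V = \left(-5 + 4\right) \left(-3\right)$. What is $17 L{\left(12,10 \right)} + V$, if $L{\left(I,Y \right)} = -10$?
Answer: $-167$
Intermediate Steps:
$V = 3$ ($V = \left(-1\right) \left(-3\right) = 3$)
$17 L{\left(12,10 \right)} + V = 17 \left(-10\right) + 3 = -170 + 3 = -167$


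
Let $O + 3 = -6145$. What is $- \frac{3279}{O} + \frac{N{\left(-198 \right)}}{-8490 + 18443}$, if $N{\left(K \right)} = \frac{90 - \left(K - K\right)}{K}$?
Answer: $\frac{358964017}{673101484} \approx 0.5333$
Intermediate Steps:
$O = -6148$ ($O = -3 - 6145 = -6148$)
$N{\left(K \right)} = \frac{90}{K}$ ($N{\left(K \right)} = \frac{90 - 0}{K} = \frac{90 + 0}{K} = \frac{90}{K}$)
$- \frac{3279}{O} + \frac{N{\left(-198 \right)}}{-8490 + 18443} = - \frac{3279}{-6148} + \frac{90 \frac{1}{-198}}{-8490 + 18443} = \left(-3279\right) \left(- \frac{1}{6148}\right) + \frac{90 \left(- \frac{1}{198}\right)}{9953} = \frac{3279}{6148} - \frac{5}{109483} = \frac{358964017}{673101484}$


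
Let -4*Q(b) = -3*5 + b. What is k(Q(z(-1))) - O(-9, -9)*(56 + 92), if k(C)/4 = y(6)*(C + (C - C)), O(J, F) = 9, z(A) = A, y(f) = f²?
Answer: -756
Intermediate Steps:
Q(b) = 15/4 - b/4 (Q(b) = -(-3*5 + b)/4 = -(-15 + b)/4 = 15/4 - b/4)
k(C) = 144*C (k(C) = 4*(6²*(C + (C - C))) = 4*(36*(C + 0)) = 4*(36*C) = 144*C)
k(Q(z(-1))) - O(-9, -9)*(56 + 92) = 144*(15/4 - ¼*(-1)) - 9*(56 + 92) = 144*(15/4 + ¼) - 9*148 = 144*4 - 1*1332 = 576 - 1332 = -756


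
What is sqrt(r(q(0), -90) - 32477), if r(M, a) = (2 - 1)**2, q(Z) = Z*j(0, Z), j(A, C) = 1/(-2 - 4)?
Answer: 2*I*sqrt(8119) ≈ 180.21*I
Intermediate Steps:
j(A, C) = -1/6 (j(A, C) = 1/(-6) = -1/6)
q(Z) = -Z/6 (q(Z) = Z*(-1/6) = -Z/6)
r(M, a) = 1 (r(M, a) = 1**2 = 1)
sqrt(r(q(0), -90) - 32477) = sqrt(1 - 32477) = sqrt(-32476) = 2*I*sqrt(8119)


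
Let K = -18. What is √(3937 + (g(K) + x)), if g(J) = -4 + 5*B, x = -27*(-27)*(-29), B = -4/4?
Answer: I*√17213 ≈ 131.2*I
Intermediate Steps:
B = -1 (B = -4*¼ = -1)
x = -21141 (x = 729*(-29) = -21141)
g(J) = -9 (g(J) = -4 + 5*(-1) = -4 - 5 = -9)
√(3937 + (g(K) + x)) = √(3937 + (-9 - 21141)) = √(3937 - 21150) = √(-17213) = I*√17213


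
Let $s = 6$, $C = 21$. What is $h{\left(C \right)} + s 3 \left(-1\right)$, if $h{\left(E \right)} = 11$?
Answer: $-7$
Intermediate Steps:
$h{\left(C \right)} + s 3 \left(-1\right) = 11 + 6 \cdot 3 \left(-1\right) = 11 + 18 \left(-1\right) = 11 - 18 = -7$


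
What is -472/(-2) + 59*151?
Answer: 9145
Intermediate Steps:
-472/(-2) + 59*151 = -472*(-½) + 8909 = 236 + 8909 = 9145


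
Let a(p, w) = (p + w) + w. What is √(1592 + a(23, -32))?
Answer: √1551 ≈ 39.383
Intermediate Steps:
a(p, w) = p + 2*w
√(1592 + a(23, -32)) = √(1592 + (23 + 2*(-32))) = √(1592 + (23 - 64)) = √(1592 - 41) = √1551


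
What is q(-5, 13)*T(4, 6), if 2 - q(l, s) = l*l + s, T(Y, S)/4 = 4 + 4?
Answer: -1152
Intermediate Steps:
T(Y, S) = 32 (T(Y, S) = 4*(4 + 4) = 4*8 = 32)
q(l, s) = 2 - s - l**2 (q(l, s) = 2 - (l*l + s) = 2 - (l**2 + s) = 2 - (s + l**2) = 2 + (-s - l**2) = 2 - s - l**2)
q(-5, 13)*T(4, 6) = (2 - 1*13 - 1*(-5)**2)*32 = (2 - 13 - 1*25)*32 = (2 - 13 - 25)*32 = -36*32 = -1152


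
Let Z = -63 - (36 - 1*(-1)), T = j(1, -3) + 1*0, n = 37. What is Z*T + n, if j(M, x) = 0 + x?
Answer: 337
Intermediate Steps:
j(M, x) = x
T = -3 (T = -3 + 1*0 = -3 + 0 = -3)
Z = -100 (Z = -63 - (36 + 1) = -63 - 1*37 = -63 - 37 = -100)
Z*T + n = -100*(-3) + 37 = 300 + 37 = 337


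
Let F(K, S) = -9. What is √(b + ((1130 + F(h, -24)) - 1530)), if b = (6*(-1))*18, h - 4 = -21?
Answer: I*√517 ≈ 22.738*I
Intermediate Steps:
h = -17 (h = 4 - 21 = -17)
b = -108 (b = -6*18 = -108)
√(b + ((1130 + F(h, -24)) - 1530)) = √(-108 + ((1130 - 9) - 1530)) = √(-108 + (1121 - 1530)) = √(-108 - 409) = √(-517) = I*√517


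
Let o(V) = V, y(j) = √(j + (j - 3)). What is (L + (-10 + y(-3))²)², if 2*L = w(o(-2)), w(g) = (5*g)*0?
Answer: 4681 - 10920*I ≈ 4681.0 - 10920.0*I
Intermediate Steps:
y(j) = √(-3 + 2*j) (y(j) = √(j + (-3 + j)) = √(-3 + 2*j))
w(g) = 0
L = 0 (L = (½)*0 = 0)
(L + (-10 + y(-3))²)² = (0 + (-10 + √(-3 + 2*(-3)))²)² = (0 + (-10 + √(-3 - 6))²)² = (0 + (-10 + √(-9))²)² = (0 + (-10 + 3*I)²)² = ((-10 + 3*I)²)² = (-10 + 3*I)⁴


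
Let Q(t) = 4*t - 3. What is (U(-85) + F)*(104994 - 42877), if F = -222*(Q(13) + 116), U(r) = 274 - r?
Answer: -2253045707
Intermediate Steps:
Q(t) = -3 + 4*t
F = -36630 (F = -222*((-3 + 4*13) + 116) = -222*((-3 + 52) + 116) = -222*(49 + 116) = -222*165 = -36630)
(U(-85) + F)*(104994 - 42877) = ((274 - 1*(-85)) - 36630)*(104994 - 42877) = ((274 + 85) - 36630)*62117 = (359 - 36630)*62117 = -36271*62117 = -2253045707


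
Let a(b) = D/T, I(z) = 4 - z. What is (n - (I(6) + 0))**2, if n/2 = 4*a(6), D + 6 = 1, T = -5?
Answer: 100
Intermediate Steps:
D = -5 (D = -6 + 1 = -5)
a(b) = 1 (a(b) = -5/(-5) = -5*(-1/5) = 1)
n = 8 (n = 2*(4*1) = 2*4 = 8)
(n - (I(6) + 0))**2 = (8 - ((4 - 1*6) + 0))**2 = (8 - ((4 - 6) + 0))**2 = (8 - (-2 + 0))**2 = (8 - 1*(-2))**2 = (8 + 2)**2 = 10**2 = 100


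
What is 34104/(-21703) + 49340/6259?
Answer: 77942644/12349007 ≈ 6.3117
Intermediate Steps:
34104/(-21703) + 49340/6259 = 34104*(-1/21703) + 49340*(1/6259) = -34104/21703 + 49340/6259 = 77942644/12349007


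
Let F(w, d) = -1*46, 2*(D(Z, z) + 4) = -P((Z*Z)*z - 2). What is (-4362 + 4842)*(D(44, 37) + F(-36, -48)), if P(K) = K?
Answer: -17215200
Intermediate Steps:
D(Z, z) = -3 - z*Z²/2 (D(Z, z) = -4 + (-((Z*Z)*z - 2))/2 = -4 + (-(Z²*z - 2))/2 = -4 + (-(z*Z² - 2))/2 = -4 + (-(-2 + z*Z²))/2 = -4 + (2 - z*Z²)/2 = -4 + (1 - z*Z²/2) = -3 - z*Z²/2)
F(w, d) = -46
(-4362 + 4842)*(D(44, 37) + F(-36, -48)) = (-4362 + 4842)*((-3 - ½*37*44²) - 46) = 480*((-3 - ½*37*1936) - 46) = 480*((-3 - 35816) - 46) = 480*(-35819 - 46) = 480*(-35865) = -17215200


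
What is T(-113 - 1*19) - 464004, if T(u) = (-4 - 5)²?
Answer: -463923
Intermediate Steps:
T(u) = 81 (T(u) = (-9)² = 81)
T(-113 - 1*19) - 464004 = 81 - 464004 = -463923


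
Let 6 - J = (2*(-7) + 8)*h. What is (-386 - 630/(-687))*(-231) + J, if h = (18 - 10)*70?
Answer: 21141318/229 ≈ 92320.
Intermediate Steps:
h = 560 (h = 8*70 = 560)
J = 3366 (J = 6 - (2*(-7) + 8)*560 = 6 - (-14 + 8)*560 = 6 - (-6)*560 = 6 - 1*(-3360) = 6 + 3360 = 3366)
(-386 - 630/(-687))*(-231) + J = (-386 - 630/(-687))*(-231) + 3366 = (-386 - 630*(-1/687))*(-231) + 3366 = (-386 + 210/229)*(-231) + 3366 = -88184/229*(-231) + 3366 = 20370504/229 + 3366 = 21141318/229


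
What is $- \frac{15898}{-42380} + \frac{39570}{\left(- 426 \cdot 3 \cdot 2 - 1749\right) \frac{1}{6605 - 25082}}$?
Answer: $\frac{1032852169303}{6081530} \approx 1.6983 \cdot 10^{5}$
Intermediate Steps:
$- \frac{15898}{-42380} + \frac{39570}{\left(- 426 \cdot 3 \cdot 2 - 1749\right) \frac{1}{6605 - 25082}} = \left(-15898\right) \left(- \frac{1}{42380}\right) + \frac{39570}{\left(\left(-426\right) 6 - 1749\right) \frac{1}{-18477}} = \frac{7949}{21190} + \frac{39570}{\left(-2556 - 1749\right) \left(- \frac{1}{18477}\right)} = \frac{7949}{21190} + \frac{39570}{\left(-4305\right) \left(- \frac{1}{18477}\right)} = \frac{7949}{21190} + \frac{39570}{\frac{1435}{6159}} = \frac{7949}{21190} + 39570 \cdot \frac{6159}{1435} = \frac{7949}{21190} + \frac{48742326}{287} = \frac{1032852169303}{6081530}$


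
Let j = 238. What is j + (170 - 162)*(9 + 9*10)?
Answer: 1030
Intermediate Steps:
j + (170 - 162)*(9 + 9*10) = 238 + (170 - 162)*(9 + 9*10) = 238 + 8*(9 + 90) = 238 + 8*99 = 238 + 792 = 1030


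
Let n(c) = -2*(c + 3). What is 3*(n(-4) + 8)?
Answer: 30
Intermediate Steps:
n(c) = -6 - 2*c (n(c) = -2*(3 + c) = -6 - 2*c)
3*(n(-4) + 8) = 3*((-6 - 2*(-4)) + 8) = 3*((-6 + 8) + 8) = 3*(2 + 8) = 3*10 = 30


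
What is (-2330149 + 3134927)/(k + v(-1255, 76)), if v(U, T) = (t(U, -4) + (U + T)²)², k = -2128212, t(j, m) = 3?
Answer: 402389/966110096862 ≈ 4.1650e-7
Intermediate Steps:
v(U, T) = (3 + (T + U)²)² (v(U, T) = (3 + (U + T)²)² = (3 + (T + U)²)²)
(-2330149 + 3134927)/(k + v(-1255, 76)) = (-2330149 + 3134927)/(-2128212 + (3 + (76 - 1255)²)²) = 804778/(-2128212 + (3 + (-1179)²)²) = 804778/(-2128212 + (3 + 1390041)²) = 804778/(-2128212 + 1390044²) = 804778/(-2128212 + 1932222321936) = 804778/1932220193724 = 804778*(1/1932220193724) = 402389/966110096862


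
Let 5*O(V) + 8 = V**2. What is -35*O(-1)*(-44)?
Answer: -2156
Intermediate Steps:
O(V) = -8/5 + V**2/5
-35*O(-1)*(-44) = -35*(-8/5 + (1/5)*(-1)**2)*(-44) = -35*(-8/5 + (1/5)*1)*(-44) = -35*(-8/5 + 1/5)*(-44) = -35*(-7/5)*(-44) = 49*(-44) = -2156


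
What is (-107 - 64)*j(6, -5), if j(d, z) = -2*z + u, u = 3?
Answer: -2223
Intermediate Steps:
j(d, z) = 3 - 2*z (j(d, z) = -2*z + 3 = 3 - 2*z)
(-107 - 64)*j(6, -5) = (-107 - 64)*(3 - 2*(-5)) = -171*(3 + 10) = -171*13 = -2223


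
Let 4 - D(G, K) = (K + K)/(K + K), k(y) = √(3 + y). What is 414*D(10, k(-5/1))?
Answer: 1242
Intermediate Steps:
D(G, K) = 3 (D(G, K) = 4 - (K + K)/(K + K) = 4 - 2*K/(2*K) = 4 - 2*K*1/(2*K) = 4 - 1*1 = 4 - 1 = 3)
414*D(10, k(-5/1)) = 414*3 = 1242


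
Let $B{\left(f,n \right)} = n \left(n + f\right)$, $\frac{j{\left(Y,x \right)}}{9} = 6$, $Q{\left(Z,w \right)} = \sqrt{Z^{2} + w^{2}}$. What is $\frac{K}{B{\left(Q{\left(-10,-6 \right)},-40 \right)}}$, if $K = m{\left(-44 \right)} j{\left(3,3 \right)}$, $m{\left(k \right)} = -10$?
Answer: $- \frac{45}{122} - \frac{9 \sqrt{34}}{488} \approx -0.47639$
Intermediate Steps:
$j{\left(Y,x \right)} = 54$ ($j{\left(Y,x \right)} = 9 \cdot 6 = 54$)
$K = -540$ ($K = \left(-10\right) 54 = -540$)
$B{\left(f,n \right)} = n \left(f + n\right)$
$\frac{K}{B{\left(Q{\left(-10,-6 \right)},-40 \right)}} = - \frac{540}{\left(-40\right) \left(\sqrt{\left(-10\right)^{2} + \left(-6\right)^{2}} - 40\right)} = - \frac{540}{\left(-40\right) \left(\sqrt{100 + 36} - 40\right)} = - \frac{540}{\left(-40\right) \left(\sqrt{136} - 40\right)} = - \frac{540}{\left(-40\right) \left(2 \sqrt{34} - 40\right)} = - \frac{540}{\left(-40\right) \left(-40 + 2 \sqrt{34}\right)} = - \frac{540}{1600 - 80 \sqrt{34}}$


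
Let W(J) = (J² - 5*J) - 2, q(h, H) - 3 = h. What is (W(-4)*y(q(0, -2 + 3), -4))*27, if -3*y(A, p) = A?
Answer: -918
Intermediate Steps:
q(h, H) = 3 + h
y(A, p) = -A/3
W(J) = -2 + J² - 5*J
(W(-4)*y(q(0, -2 + 3), -4))*27 = ((-2 + (-4)² - 5*(-4))*(-(3 + 0)/3))*27 = ((-2 + 16 + 20)*(-⅓*3))*27 = (34*(-1))*27 = -34*27 = -918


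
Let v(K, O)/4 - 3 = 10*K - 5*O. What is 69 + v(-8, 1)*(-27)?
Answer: 8925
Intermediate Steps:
v(K, O) = 12 - 20*O + 40*K (v(K, O) = 12 + 4*(10*K - 5*O) = 12 + 4*(-5*O + 10*K) = 12 + (-20*O + 40*K) = 12 - 20*O + 40*K)
69 + v(-8, 1)*(-27) = 69 + (12 - 20*1 + 40*(-8))*(-27) = 69 + (12 - 20 - 320)*(-27) = 69 - 328*(-27) = 69 + 8856 = 8925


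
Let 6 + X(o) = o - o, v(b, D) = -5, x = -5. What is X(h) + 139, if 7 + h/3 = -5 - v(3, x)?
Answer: 133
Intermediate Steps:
h = -21 (h = -21 + 3*(-5 - 1*(-5)) = -21 + 3*(-5 + 5) = -21 + 3*0 = -21 + 0 = -21)
X(o) = -6 (X(o) = -6 + (o - o) = -6 + 0 = -6)
X(h) + 139 = -6 + 139 = 133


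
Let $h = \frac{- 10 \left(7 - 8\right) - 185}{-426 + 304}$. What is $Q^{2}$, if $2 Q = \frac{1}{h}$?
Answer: $\frac{3721}{30625} \approx 0.1215$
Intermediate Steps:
$h = \frac{175}{122}$ ($h = \frac{\left(-10\right) \left(-1\right) - 185}{-122} = \left(10 - 185\right) \left(- \frac{1}{122}\right) = \left(-175\right) \left(- \frac{1}{122}\right) = \frac{175}{122} \approx 1.4344$)
$Q = \frac{61}{175}$ ($Q = \frac{1}{2 \cdot \frac{175}{122}} = \frac{1}{2} \cdot \frac{122}{175} = \frac{61}{175} \approx 0.34857$)
$Q^{2} = \left(\frac{61}{175}\right)^{2} = \frac{3721}{30625}$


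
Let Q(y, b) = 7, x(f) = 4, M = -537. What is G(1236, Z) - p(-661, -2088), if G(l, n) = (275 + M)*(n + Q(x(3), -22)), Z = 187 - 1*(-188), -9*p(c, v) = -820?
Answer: -901576/9 ≈ -1.0018e+5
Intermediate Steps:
p(c, v) = 820/9 (p(c, v) = -1/9*(-820) = 820/9)
Z = 375 (Z = 187 + 188 = 375)
G(l, n) = -1834 - 262*n (G(l, n) = (275 - 537)*(n + 7) = -262*(7 + n) = -1834 - 262*n)
G(1236, Z) - p(-661, -2088) = (-1834 - 262*375) - 1*820/9 = (-1834 - 98250) - 820/9 = -100084 - 820/9 = -901576/9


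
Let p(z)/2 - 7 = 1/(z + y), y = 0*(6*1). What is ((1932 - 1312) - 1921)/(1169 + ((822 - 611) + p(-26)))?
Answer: -16913/18121 ≈ -0.93334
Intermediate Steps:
y = 0 (y = 0*6 = 0)
p(z) = 14 + 2/z (p(z) = 14 + 2/(z + 0) = 14 + 2/z)
((1932 - 1312) - 1921)/(1169 + ((822 - 611) + p(-26))) = ((1932 - 1312) - 1921)/(1169 + ((822 - 611) + (14 + 2/(-26)))) = (620 - 1921)/(1169 + (211 + (14 + 2*(-1/26)))) = -1301/(1169 + (211 + (14 - 1/13))) = -1301/(1169 + (211 + 181/13)) = -1301/(1169 + 2924/13) = -1301/18121/13 = -1301*13/18121 = -16913/18121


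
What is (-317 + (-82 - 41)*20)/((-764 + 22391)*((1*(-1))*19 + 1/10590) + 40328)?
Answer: 9802810/1308157841 ≈ 0.0074936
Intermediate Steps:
(-317 + (-82 - 41)*20)/((-764 + 22391)*((1*(-1))*19 + 1/10590) + 40328) = (-317 - 123*20)/(21627*(-1*19 + 1/10590) + 40328) = (-317 - 2460)/(21627*(-19 + 1/10590) + 40328) = -2777/(21627*(-201209/10590) + 40328) = -2777/(-1450515681/3530 + 40328) = -2777/(-1308157841/3530) = -2777*(-3530/1308157841) = 9802810/1308157841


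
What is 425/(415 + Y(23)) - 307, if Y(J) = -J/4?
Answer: -500859/1637 ≈ -305.96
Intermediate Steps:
Y(J) = -J/4
425/(415 + Y(23)) - 307 = 425/(415 - ¼*23) - 307 = 425/(415 - 23/4) - 307 = 425/(1637/4) - 307 = 425*(4/1637) - 307 = 1700/1637 - 307 = -500859/1637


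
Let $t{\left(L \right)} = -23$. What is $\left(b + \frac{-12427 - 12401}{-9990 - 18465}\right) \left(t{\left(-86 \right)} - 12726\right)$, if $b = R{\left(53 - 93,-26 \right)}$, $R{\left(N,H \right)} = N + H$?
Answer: $\frac{7875490766}{9485} \approx 8.3031 \cdot 10^{5}$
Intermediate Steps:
$R{\left(N,H \right)} = H + N$
$b = -66$ ($b = -26 + \left(53 - 93\right) = -26 - 40 = -66$)
$\left(b + \frac{-12427 - 12401}{-9990 - 18465}\right) \left(t{\left(-86 \right)} - 12726\right) = \left(-66 + \frac{-12427 - 12401}{-9990 - 18465}\right) \left(-23 - 12726\right) = \left(-66 - \frac{24828}{-28455}\right) \left(-12749\right) = \left(-66 - - \frac{8276}{9485}\right) \left(-12749\right) = \left(-66 + \frac{8276}{9485}\right) \left(-12749\right) = \left(- \frac{617734}{9485}\right) \left(-12749\right) = \frac{7875490766}{9485}$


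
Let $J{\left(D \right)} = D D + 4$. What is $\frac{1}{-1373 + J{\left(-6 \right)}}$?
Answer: $- \frac{1}{1333} \approx -0.00075019$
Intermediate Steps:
$J{\left(D \right)} = 4 + D^{2}$ ($J{\left(D \right)} = D^{2} + 4 = 4 + D^{2}$)
$\frac{1}{-1373 + J{\left(-6 \right)}} = \frac{1}{-1373 + \left(4 + \left(-6\right)^{2}\right)} = \frac{1}{-1373 + \left(4 + 36\right)} = \frac{1}{-1373 + 40} = \frac{1}{-1333} = - \frac{1}{1333}$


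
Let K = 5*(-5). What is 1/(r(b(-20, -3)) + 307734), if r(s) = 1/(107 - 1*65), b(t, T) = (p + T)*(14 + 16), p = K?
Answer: 42/12924829 ≈ 3.2496e-6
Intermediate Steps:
K = -25
p = -25
b(t, T) = -750 + 30*T (b(t, T) = (-25 + T)*(14 + 16) = (-25 + T)*30 = -750 + 30*T)
r(s) = 1/42 (r(s) = 1/(107 - 65) = 1/42)
1/(r(b(-20, -3)) + 307734) = 1/(1/42 + 307734) = 1/(12924829/42) = 42/12924829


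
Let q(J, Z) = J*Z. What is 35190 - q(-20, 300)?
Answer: 41190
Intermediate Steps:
35190 - q(-20, 300) = 35190 - (-20)*300 = 35190 - 1*(-6000) = 35190 + 6000 = 41190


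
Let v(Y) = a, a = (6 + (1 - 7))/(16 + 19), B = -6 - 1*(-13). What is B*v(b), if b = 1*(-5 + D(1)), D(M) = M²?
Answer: 0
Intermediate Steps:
b = -4 (b = 1*(-5 + 1²) = 1*(-5 + 1) = 1*(-4) = -4)
B = 7 (B = -6 + 13 = 7)
a = 0 (a = (6 - 6)/35 = 0*(1/35) = 0)
v(Y) = 0
B*v(b) = 7*0 = 0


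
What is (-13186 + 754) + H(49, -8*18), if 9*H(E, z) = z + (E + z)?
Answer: -112127/9 ≈ -12459.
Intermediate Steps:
H(E, z) = E/9 + 2*z/9 (H(E, z) = (z + (E + z))/9 = (E + 2*z)/9 = E/9 + 2*z/9)
(-13186 + 754) + H(49, -8*18) = (-13186 + 754) + ((1/9)*49 + 2*(-8*18)/9) = -12432 + (49/9 + (2/9)*(-144)) = -12432 + (49/9 - 32) = -12432 - 239/9 = -112127/9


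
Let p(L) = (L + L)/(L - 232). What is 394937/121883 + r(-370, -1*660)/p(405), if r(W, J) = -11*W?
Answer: 8613893810/9872523 ≈ 872.51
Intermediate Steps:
p(L) = 2*L/(-232 + L) (p(L) = (2*L)/(-232 + L) = 2*L/(-232 + L))
394937/121883 + r(-370, -1*660)/p(405) = 394937/121883 + (-11*(-370))/((2*405/(-232 + 405))) = 394937*(1/121883) + 4070/((2*405/173)) = 394937/121883 + 4070/((2*405*(1/173))) = 394937/121883 + 4070/(810/173) = 394937/121883 + 4070*(173/810) = 394937/121883 + 70411/81 = 8613893810/9872523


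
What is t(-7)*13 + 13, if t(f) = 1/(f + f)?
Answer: 169/14 ≈ 12.071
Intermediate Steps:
t(f) = 1/(2*f)
t(-7)*13 + 13 = ((½)/(-7))*13 + 13 = ((½)*(-⅐))*13 + 13 = -1/14*13 + 13 = -13/14 + 13 = 169/14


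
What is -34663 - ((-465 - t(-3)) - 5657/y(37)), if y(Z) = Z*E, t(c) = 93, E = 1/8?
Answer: -1216629/37 ≈ -32882.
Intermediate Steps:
E = ⅛ ≈ 0.12500
y(Z) = Z/8 (y(Z) = Z*(⅛) = Z/8)
-34663 - ((-465 - t(-3)) - 5657/y(37)) = -34663 - ((-465 - 1*93) - 5657/((⅛)*37)) = -34663 - ((-465 - 93) - 5657/37/8) = -34663 - (-558 - 5657*8/37) = -34663 - (-558 - 45256/37) = -34663 - 1*(-65902/37) = -34663 + 65902/37 = -1216629/37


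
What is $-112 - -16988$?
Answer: $16876$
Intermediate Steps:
$-112 - -16988 = -112 + 16988 = 16876$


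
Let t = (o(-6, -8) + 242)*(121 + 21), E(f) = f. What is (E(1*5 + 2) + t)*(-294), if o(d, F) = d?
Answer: -9854586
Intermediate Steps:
t = 33512 (t = (-6 + 242)*(121 + 21) = 236*142 = 33512)
(E(1*5 + 2) + t)*(-294) = ((1*5 + 2) + 33512)*(-294) = ((5 + 2) + 33512)*(-294) = (7 + 33512)*(-294) = 33519*(-294) = -9854586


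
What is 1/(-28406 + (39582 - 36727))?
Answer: -1/25551 ≈ -3.9137e-5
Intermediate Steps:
1/(-28406 + (39582 - 36727)) = 1/(-28406 + 2855) = 1/(-25551) = -1/25551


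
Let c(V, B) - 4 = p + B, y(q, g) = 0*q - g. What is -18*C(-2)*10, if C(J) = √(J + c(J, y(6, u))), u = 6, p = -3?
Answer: -180*I*√7 ≈ -476.24*I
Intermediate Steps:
y(q, g) = -g (y(q, g) = 0 - g = -g)
c(V, B) = 1 + B (c(V, B) = 4 + (-3 + B) = 1 + B)
C(J) = √(-5 + J) (C(J) = √(J + (1 - 1*6)) = √(J + (1 - 6)) = √(J - 5) = √(-5 + J))
-18*C(-2)*10 = -18*√(-5 - 2)*10 = -18*I*√7*10 = -180*I*√7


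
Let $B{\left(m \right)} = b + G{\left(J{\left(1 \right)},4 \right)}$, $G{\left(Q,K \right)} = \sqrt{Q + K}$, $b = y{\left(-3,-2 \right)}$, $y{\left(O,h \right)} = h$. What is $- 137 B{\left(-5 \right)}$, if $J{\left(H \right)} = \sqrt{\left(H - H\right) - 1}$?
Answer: $274 - 137 \sqrt{4 + i} \approx -2.1001 - 33.99 i$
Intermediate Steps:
$b = -2$
$J{\left(H \right)} = i$ ($J{\left(H \right)} = \sqrt{0 - 1} = \sqrt{-1} = i$)
$G{\left(Q,K \right)} = \sqrt{K + Q}$
$B{\left(m \right)} = -2 + \sqrt{4 + i}$
$- 137 B{\left(-5 \right)} = - 137 \left(-2 + \sqrt{4 + i}\right) = 274 - 137 \sqrt{4 + i}$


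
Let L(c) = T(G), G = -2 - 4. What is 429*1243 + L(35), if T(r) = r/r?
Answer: 533248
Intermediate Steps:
G = -6
T(r) = 1
L(c) = 1
429*1243 + L(35) = 429*1243 + 1 = 533247 + 1 = 533248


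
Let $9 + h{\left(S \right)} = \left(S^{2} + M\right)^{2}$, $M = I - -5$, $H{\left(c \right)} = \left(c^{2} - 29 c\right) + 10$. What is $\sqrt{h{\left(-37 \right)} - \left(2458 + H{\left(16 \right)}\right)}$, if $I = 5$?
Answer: $2 \sqrt{474843} \approx 1378.2$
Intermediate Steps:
$H{\left(c \right)} = 10 + c^{2} - 29 c$
$M = 10$ ($M = 5 - -5 = 5 + 5 = 10$)
$h{\left(S \right)} = -9 + \left(10 + S^{2}\right)^{2}$ ($h{\left(S \right)} = -9 + \left(S^{2} + 10\right)^{2} = -9 + \left(10 + S^{2}\right)^{2}$)
$\sqrt{h{\left(-37 \right)} - \left(2458 + H{\left(16 \right)}\right)} = \sqrt{\left(-9 + \left(10 + \left(-37\right)^{2}\right)^{2}\right) - \left(2724 - 464\right)} = \sqrt{\left(-9 + \left(10 + 1369\right)^{2}\right) - 2260} = \sqrt{\left(-9 + 1379^{2}\right) - 2260} = \sqrt{\left(-9 + 1901641\right) + \left(-2458 + 198\right)} = \sqrt{1901632 - 2260} = \sqrt{1899372} = 2 \sqrt{474843}$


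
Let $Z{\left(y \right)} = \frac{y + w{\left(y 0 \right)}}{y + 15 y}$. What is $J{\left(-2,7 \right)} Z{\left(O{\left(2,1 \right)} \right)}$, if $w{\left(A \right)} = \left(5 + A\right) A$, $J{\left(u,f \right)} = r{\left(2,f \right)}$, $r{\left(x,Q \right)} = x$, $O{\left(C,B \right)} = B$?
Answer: $\frac{1}{8} \approx 0.125$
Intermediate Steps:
$J{\left(u,f \right)} = 2$
$w{\left(A \right)} = A \left(5 + A\right)$
$Z{\left(y \right)} = \frac{1}{16}$ ($Z{\left(y \right)} = \frac{y + y 0 \left(5 + y 0\right)}{y + 15 y} = \frac{y + 0 \left(5 + 0\right)}{16 y} = \left(y + 0 \cdot 5\right) \frac{1}{16 y} = \left(y + 0\right) \frac{1}{16 y} = y \frac{1}{16 y} = \frac{1}{16}$)
$J{\left(-2,7 \right)} Z{\left(O{\left(2,1 \right)} \right)} = 2 \cdot \frac{1}{16} = \frac{1}{8}$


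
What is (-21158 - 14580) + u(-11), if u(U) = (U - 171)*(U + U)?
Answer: -31734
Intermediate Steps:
u(U) = 2*U*(-171 + U) (u(U) = (-171 + U)*(2*U) = 2*U*(-171 + U))
(-21158 - 14580) + u(-11) = (-21158 - 14580) + 2*(-11)*(-171 - 11) = -35738 + 2*(-11)*(-182) = -35738 + 4004 = -31734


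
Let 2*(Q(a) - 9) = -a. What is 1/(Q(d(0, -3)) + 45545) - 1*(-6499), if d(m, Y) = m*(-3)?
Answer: 296055447/45554 ≈ 6499.0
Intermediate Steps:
d(m, Y) = -3*m
Q(a) = 9 - a/2 (Q(a) = 9 + (-a)/2 = 9 - a/2)
1/(Q(d(0, -3)) + 45545) - 1*(-6499) = 1/((9 - (-3)*0/2) + 45545) - 1*(-6499) = 1/((9 - ½*0) + 45545) + 6499 = 1/((9 + 0) + 45545) + 6499 = 1/(9 + 45545) + 6499 = 1/45554 + 6499 = 296055447/45554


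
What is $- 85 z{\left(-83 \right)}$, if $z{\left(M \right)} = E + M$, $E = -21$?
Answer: $8840$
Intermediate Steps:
$z{\left(M \right)} = -21 + M$
$- 85 z{\left(-83 \right)} = - 85 \left(-21 - 83\right) = \left(-85\right) \left(-104\right) = 8840$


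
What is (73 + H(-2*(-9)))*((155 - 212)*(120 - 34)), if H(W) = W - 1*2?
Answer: -436278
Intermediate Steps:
H(W) = -2 + W (H(W) = W - 2 = -2 + W)
(73 + H(-2*(-9)))*((155 - 212)*(120 - 34)) = (73 + (-2 - 2*(-9)))*((155 - 212)*(120 - 34)) = (73 + (-2 + 18))*(-57*86) = (73 + 16)*(-4902) = 89*(-4902) = -436278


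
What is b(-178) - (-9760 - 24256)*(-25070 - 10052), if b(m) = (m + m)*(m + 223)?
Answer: -1194725972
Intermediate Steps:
b(m) = 2*m*(223 + m) (b(m) = (2*m)*(223 + m) = 2*m*(223 + m))
b(-178) - (-9760 - 24256)*(-25070 - 10052) = 2*(-178)*(223 - 178) - (-9760 - 24256)*(-25070 - 10052) = 2*(-178)*45 - (-34016)*(-35122) = -16020 - 1*1194709952 = -16020 - 1194709952 = -1194725972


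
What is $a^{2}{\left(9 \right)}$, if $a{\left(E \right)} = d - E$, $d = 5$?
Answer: $16$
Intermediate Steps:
$a{\left(E \right)} = 5 - E$
$a^{2}{\left(9 \right)} = \left(5 - 9\right)^{2} = \left(-4\right)^{2} = 16$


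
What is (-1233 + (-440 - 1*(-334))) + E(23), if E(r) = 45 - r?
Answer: -1317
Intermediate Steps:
(-1233 + (-440 - 1*(-334))) + E(23) = (-1233 + (-440 - 1*(-334))) + (45 - 1*23) = (-1233 + (-440 + 334)) + (45 - 23) = (-1233 - 106) + 22 = -1339 + 22 = -1317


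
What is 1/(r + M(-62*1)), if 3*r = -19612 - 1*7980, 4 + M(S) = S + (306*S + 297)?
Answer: -3/83815 ≈ -3.5793e-5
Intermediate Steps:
M(S) = 293 + 307*S (M(S) = -4 + (S + (306*S + 297)) = -4 + (S + (297 + 306*S)) = -4 + (297 + 307*S) = 293 + 307*S)
r = -27592/3 (r = (-19612 - 1*7980)/3 = (-19612 - 7980)/3 = (⅓)*(-27592) = -27592/3 ≈ -9197.3)
1/(r + M(-62*1)) = 1/(-27592/3 + (293 + 307*(-62*1))) = 1/(-27592/3 + (293 + 307*(-62))) = 1/(-27592/3 + (293 - 19034)) = 1/(-27592/3 - 18741) = 1/(-83815/3) = -3/83815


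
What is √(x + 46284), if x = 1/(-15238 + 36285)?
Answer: √20502710878403/21047 ≈ 215.14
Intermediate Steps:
x = 1/21047 ≈ 4.7513e-5
√(x + 46284) = √(1/21047 + 46284) = √(974139349/21047) = √20502710878403/21047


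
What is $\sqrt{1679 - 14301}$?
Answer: $i \sqrt{12622} \approx 112.35 i$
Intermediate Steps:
$\sqrt{1679 - 14301} = \sqrt{-12622} = i \sqrt{12622}$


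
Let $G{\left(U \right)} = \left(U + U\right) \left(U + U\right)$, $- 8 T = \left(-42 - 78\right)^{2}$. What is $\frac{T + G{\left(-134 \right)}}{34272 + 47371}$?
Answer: $\frac{70024}{81643} \approx 0.85769$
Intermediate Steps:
$T = -1800$ ($T = - \frac{\left(-42 - 78\right)^{2}}{8} = - \frac{\left(-120\right)^{2}}{8} = \left(- \frac{1}{8}\right) 14400 = -1800$)
$G{\left(U \right)} = 4 U^{2}$ ($G{\left(U \right)} = 2 U 2 U = 4 U^{2}$)
$\frac{T + G{\left(-134 \right)}}{34272 + 47371} = \frac{-1800 + 4 \left(-134\right)^{2}}{34272 + 47371} = \frac{-1800 + 4 \cdot 17956}{81643} = \left(-1800 + 71824\right) \frac{1}{81643} = 70024 \cdot \frac{1}{81643} = \frac{70024}{81643}$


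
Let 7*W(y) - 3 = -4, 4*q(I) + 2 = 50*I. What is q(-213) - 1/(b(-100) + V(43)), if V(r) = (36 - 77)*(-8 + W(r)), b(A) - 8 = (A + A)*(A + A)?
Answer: -752012566/282393 ≈ -2663.0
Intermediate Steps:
q(I) = -½ + 25*I/2 (q(I) = -½ + (50*I)/4 = -½ + 25*I/2)
W(y) = -⅐ (W(y) = 3/7 + (⅐)*(-4) = 3/7 - 4/7 = -⅐)
b(A) = 8 + 4*A² (b(A) = 8 + (A + A)*(A + A) = 8 + (2*A)*(2*A) = 8 + 4*A²)
V(r) = 2337/7 (V(r) = (36 - 77)*(-8 - ⅐) = -41*(-57/7) = 2337/7)
q(-213) - 1/(b(-100) + V(43)) = (-½ + (25/2)*(-213)) - 1/((8 + 4*(-100)²) + 2337/7) = (-½ - 5325/2) - 1/((8 + 4*10000) + 2337/7) = -2663 - 1/((8 + 40000) + 2337/7) = -2663 - 1/(40008 + 2337/7) = -2663 - 1/282393/7 = -2663 - 1*7/282393 = -2663 - 7/282393 = -752012566/282393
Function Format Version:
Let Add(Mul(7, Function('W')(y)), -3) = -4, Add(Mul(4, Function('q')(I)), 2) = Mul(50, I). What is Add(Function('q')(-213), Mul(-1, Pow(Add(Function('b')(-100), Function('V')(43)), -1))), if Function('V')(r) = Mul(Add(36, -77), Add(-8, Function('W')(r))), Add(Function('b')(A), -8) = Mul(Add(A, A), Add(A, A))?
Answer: Rational(-752012566, 282393) ≈ -2663.0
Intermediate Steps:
Function('q')(I) = Add(Rational(-1, 2), Mul(Rational(25, 2), I)) (Function('q')(I) = Add(Rational(-1, 2), Mul(Rational(1, 4), Mul(50, I))) = Add(Rational(-1, 2), Mul(Rational(25, 2), I)))
Function('W')(y) = Rational(-1, 7) (Function('W')(y) = Add(Rational(3, 7), Mul(Rational(1, 7), -4)) = Add(Rational(3, 7), Rational(-4, 7)) = Rational(-1, 7))
Function('b')(A) = Add(8, Mul(4, Pow(A, 2))) (Function('b')(A) = Add(8, Mul(Add(A, A), Add(A, A))) = Add(8, Mul(Mul(2, A), Mul(2, A))) = Add(8, Mul(4, Pow(A, 2))))
Function('V')(r) = Rational(2337, 7) (Function('V')(r) = Mul(Add(36, -77), Add(-8, Rational(-1, 7))) = Mul(-41, Rational(-57, 7)) = Rational(2337, 7))
Add(Function('q')(-213), Mul(-1, Pow(Add(Function('b')(-100), Function('V')(43)), -1))) = Add(Add(Rational(-1, 2), Mul(Rational(25, 2), -213)), Mul(-1, Pow(Add(Add(8, Mul(4, Pow(-100, 2))), Rational(2337, 7)), -1))) = Add(Add(Rational(-1, 2), Rational(-5325, 2)), Mul(-1, Pow(Add(Add(8, Mul(4, 10000)), Rational(2337, 7)), -1))) = Add(-2663, Mul(-1, Pow(Add(Add(8, 40000), Rational(2337, 7)), -1))) = Add(-2663, Mul(-1, Pow(Add(40008, Rational(2337, 7)), -1))) = Add(-2663, Mul(-1, Pow(Rational(282393, 7), -1))) = Add(-2663, Mul(-1, Rational(7, 282393))) = Add(-2663, Rational(-7, 282393)) = Rational(-752012566, 282393)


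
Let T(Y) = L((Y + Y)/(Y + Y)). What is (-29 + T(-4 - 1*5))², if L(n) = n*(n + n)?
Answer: 729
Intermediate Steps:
L(n) = 2*n² (L(n) = n*(2*n) = 2*n²)
T(Y) = 2 (T(Y) = 2*((Y + Y)/(Y + Y))² = 2*((2*Y)/((2*Y)))² = 2*((2*Y)*(1/(2*Y)))² = 2*1² = 2*1 = 2)
(-29 + T(-4 - 1*5))² = (-29 + 2)² = (-27)² = 729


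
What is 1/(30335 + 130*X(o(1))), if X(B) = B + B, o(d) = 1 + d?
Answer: 1/30855 ≈ 3.2410e-5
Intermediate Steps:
X(B) = 2*B
1/(30335 + 130*X(o(1))) = 1/(30335 + 130*(2*(1 + 1))) = 1/(30335 + 130*(2*2)) = 1/(30335 + 130*4) = 1/(30335 + 520) = 1/30855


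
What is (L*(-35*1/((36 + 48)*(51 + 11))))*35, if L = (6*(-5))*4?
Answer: 875/31 ≈ 28.226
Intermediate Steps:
L = -120 (L = -30*4 = -120)
(L*(-35*1/((36 + 48)*(51 + 11))))*35 = -(-4200)/((51 + 11)*(36 + 48))*35 = -(-4200)/(62*84)*35 = -(-4200)/5208*35 = -120*(-5/744)*35 = (25/31)*35 = 875/31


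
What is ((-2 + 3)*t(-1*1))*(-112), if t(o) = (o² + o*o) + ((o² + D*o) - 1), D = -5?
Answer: -784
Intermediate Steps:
t(o) = -1 - 5*o + 3*o² (t(o) = (o² + o*o) + ((o² - 5*o) - 1) = (o² + o²) + (-1 + o² - 5*o) = 2*o² + (-1 + o² - 5*o) = -1 - 5*o + 3*o²)
((-2 + 3)*t(-1*1))*(-112) = ((-2 + 3)*(-1 - (-5) + 3*(-1*1)²))*(-112) = (1*(-1 - 5*(-1) + 3*(-1)²))*(-112) = (1*(-1 + 5 + 3*1))*(-112) = (1*(-1 + 5 + 3))*(-112) = (1*7)*(-112) = 7*(-112) = -784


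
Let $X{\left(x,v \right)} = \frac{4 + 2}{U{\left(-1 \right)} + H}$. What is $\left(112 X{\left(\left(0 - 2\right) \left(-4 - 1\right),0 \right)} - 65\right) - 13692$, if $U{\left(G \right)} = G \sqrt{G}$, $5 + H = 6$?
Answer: $-13421 + 336 i \approx -13421.0 + 336.0 i$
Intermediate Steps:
$H = 1$ ($H = -5 + 6 = 1$)
$U{\left(G \right)} = G^{\frac{3}{2}}$
$X{\left(x,v \right)} = 3 \left(1 + i\right)$ ($X{\left(x,v \right)} = \frac{4 + 2}{\left(-1\right)^{\frac{3}{2}} + 1} = \frac{6}{- i + 1} = \frac{6}{1 - i} = 6 \frac{1 + i}{2} = 3 \left(1 + i\right)$)
$\left(112 X{\left(\left(0 - 2\right) \left(-4 - 1\right),0 \right)} - 65\right) - 13692 = \left(112 \left(3 + 3 i\right) - 65\right) - 13692 = \left(\left(336 + 336 i\right) - 65\right) - 13692 = \left(271 + 336 i\right) - 13692 = -13421 + 336 i$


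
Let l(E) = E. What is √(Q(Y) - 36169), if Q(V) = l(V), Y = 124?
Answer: 9*I*√445 ≈ 189.86*I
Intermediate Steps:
Q(V) = V
√(Q(Y) - 36169) = √(124 - 36169) = √(-36045) = 9*I*√445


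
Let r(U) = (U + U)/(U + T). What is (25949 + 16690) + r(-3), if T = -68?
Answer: 3027375/71 ≈ 42639.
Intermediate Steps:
r(U) = 2*U/(-68 + U) (r(U) = (U + U)/(U - 68) = (2*U)/(-68 + U) = 2*U/(-68 + U))
(25949 + 16690) + r(-3) = (25949 + 16690) + 2*(-3)/(-68 - 3) = 42639 + 2*(-3)/(-71) = 42639 + 2*(-3)*(-1/71) = 42639 + 6/71 = 3027375/71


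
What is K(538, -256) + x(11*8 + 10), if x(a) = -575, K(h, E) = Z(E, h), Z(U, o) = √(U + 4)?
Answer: -575 + 6*I*√7 ≈ -575.0 + 15.875*I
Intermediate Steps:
Z(U, o) = √(4 + U)
K(h, E) = √(4 + E)
K(538, -256) + x(11*8 + 10) = √(4 - 256) - 575 = √(-252) - 575 = 6*I*√7 - 575 = -575 + 6*I*√7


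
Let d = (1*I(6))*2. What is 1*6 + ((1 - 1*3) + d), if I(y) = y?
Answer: 16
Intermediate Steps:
d = 12 (d = (1*6)*2 = 6*2 = 12)
1*6 + ((1 - 1*3) + d) = 1*6 + ((1 - 1*3) + 12) = 6 + ((1 - 3) + 12) = 6 + (-2 + 12) = 6 + 10 = 16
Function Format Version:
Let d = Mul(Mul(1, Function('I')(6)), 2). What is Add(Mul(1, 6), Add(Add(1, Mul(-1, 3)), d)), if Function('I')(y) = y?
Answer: 16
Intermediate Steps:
d = 12 (d = Mul(Mul(1, 6), 2) = Mul(6, 2) = 12)
Add(Mul(1, 6), Add(Add(1, Mul(-1, 3)), d)) = Add(Mul(1, 6), Add(Add(1, Mul(-1, 3)), 12)) = Add(6, Add(Add(1, -3), 12)) = Add(6, Add(-2, 12)) = Add(6, 10) = 16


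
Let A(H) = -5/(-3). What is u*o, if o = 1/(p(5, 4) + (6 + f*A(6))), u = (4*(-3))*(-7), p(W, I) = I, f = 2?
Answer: 63/10 ≈ 6.3000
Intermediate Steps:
A(H) = 5/3 (A(H) = -5*(-⅓) = 5/3)
u = 84 (u = -12*(-7) = 84)
o = 3/40 (o = 1/(4 + (6 + 2*(5/3))) = 1/(4 + (6 + 10/3)) = 1/(4 + 28/3) = 1/(40/3) = 3/40 ≈ 0.075000)
u*o = 84*(3/40) = 63/10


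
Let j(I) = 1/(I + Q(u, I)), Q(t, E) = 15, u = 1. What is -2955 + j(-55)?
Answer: -118201/40 ≈ -2955.0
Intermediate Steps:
j(I) = 1/(15 + I) (j(I) = 1/(I + 15) = 1/(15 + I))
-2955 + j(-55) = -2955 + 1/(15 - 55) = -2955 + 1/(-40) = -2955 - 1/40 = -118201/40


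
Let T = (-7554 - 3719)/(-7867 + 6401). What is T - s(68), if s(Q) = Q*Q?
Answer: -6767511/1466 ≈ -4616.3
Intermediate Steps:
s(Q) = Q**2
T = 11273/1466 (T = -11273/(-1466) = -11273*(-1/1466) = 11273/1466 ≈ 7.6896)
T - s(68) = 11273/1466 - 1*68**2 = 11273/1466 - 1*4624 = 11273/1466 - 4624 = -6767511/1466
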